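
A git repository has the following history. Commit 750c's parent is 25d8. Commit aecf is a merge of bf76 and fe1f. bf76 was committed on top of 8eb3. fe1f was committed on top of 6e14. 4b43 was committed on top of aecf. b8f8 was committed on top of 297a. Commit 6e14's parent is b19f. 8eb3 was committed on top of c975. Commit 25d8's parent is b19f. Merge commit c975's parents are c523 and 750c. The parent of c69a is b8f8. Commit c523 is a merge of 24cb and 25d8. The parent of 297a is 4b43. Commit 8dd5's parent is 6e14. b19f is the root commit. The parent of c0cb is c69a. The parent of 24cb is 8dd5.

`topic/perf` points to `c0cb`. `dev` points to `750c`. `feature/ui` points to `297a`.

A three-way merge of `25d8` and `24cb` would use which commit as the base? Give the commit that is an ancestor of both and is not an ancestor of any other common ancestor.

b19f

Ancestors of 25d8: {25d8, b19f}.
Ancestors of 24cb: {24cb, 6e14, 8dd5, b19f}.
Common ancestors: {b19f}.
The only common ancestor is b19f, so it is the merge base.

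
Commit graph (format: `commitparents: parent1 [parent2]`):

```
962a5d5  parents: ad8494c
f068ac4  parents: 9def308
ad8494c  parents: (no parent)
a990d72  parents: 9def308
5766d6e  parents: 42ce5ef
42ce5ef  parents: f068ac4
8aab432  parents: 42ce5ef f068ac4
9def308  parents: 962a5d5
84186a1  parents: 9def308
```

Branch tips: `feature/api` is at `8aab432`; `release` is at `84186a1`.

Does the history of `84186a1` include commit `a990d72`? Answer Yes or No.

No

Ancestors of 84186a1: {84186a1, 962a5d5, 9def308, ad8494c}.
a990d72 is not in that set, so it is not an ancestor of 84186a1.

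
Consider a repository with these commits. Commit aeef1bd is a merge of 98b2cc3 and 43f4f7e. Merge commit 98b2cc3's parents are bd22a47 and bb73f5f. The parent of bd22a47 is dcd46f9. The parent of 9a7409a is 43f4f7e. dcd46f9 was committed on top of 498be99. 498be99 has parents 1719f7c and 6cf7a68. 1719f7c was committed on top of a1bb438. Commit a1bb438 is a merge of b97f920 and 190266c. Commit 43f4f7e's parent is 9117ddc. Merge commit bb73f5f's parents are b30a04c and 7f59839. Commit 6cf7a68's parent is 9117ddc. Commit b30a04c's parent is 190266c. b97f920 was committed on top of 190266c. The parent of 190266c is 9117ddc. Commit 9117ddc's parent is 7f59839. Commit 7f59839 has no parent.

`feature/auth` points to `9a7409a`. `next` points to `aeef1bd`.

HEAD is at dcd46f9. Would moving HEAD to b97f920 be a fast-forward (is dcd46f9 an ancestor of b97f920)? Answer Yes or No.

No

A fast-forward from dcd46f9 to b97f920 is possible iff dcd46f9 is an ancestor of b97f920.
Ancestors of b97f920: {190266c, 7f59839, 9117ddc, b97f920}.
dcd46f9 is not among them, so fast-forward is not possible.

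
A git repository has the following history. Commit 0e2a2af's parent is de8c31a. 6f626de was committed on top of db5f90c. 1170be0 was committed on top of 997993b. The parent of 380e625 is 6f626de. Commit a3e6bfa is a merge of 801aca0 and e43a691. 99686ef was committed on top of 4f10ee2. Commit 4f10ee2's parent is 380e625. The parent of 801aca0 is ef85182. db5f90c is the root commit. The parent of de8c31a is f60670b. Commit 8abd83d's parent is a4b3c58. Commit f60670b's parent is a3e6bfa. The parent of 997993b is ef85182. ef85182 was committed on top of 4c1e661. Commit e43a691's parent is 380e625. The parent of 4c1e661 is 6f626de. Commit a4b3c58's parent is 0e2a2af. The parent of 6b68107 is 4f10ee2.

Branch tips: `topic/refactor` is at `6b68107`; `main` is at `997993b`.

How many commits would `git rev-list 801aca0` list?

Walking parent pointers from 801aca0: reachable set = {4c1e661, 6f626de, 801aca0, db5f90c, ef85182}.
That is 5 commits.

5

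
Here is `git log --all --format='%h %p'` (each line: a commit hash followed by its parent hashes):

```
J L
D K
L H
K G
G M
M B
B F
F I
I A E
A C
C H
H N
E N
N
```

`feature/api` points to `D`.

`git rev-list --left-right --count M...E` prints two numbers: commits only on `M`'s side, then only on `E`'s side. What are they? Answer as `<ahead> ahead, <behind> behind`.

Reachable from M: {A, B, C, E, F, H, I, M, N}.
Reachable from E: {E, N}.
Only in M's history (ahead): {A, B, C, F, H, I, M} — 7.
Only in E's history (behind): {} — 0.

7 ahead, 0 behind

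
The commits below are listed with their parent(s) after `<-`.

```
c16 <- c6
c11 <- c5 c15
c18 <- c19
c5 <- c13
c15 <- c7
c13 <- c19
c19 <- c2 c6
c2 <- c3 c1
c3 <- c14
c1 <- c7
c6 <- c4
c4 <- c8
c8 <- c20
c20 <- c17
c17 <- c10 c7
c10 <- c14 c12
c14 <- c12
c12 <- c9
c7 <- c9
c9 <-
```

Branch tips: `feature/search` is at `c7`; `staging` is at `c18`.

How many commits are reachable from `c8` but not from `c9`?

Reachable from c8: {c10, c12, c14, c17, c20, c7, c8, c9}.
Reachable from c9: {c9}.
In c8's history but not c9's: {c10, c12, c14, c17, c20, c7, c8} — 7 commits.

7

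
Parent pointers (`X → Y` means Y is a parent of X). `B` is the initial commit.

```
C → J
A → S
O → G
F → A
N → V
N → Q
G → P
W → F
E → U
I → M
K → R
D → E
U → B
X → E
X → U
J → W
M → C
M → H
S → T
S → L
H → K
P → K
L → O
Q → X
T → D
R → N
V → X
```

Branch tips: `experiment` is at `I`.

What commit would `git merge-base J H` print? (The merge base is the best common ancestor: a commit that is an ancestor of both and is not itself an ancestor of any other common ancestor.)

K

Ancestors of J: {A, B, D, E, F, G, J, K, L, N, O, P, Q, R, S, T, U, V, W, X}.
Ancestors of H: {B, E, H, K, N, Q, R, U, V, X}.
Common ancestors: {B, E, K, N, Q, R, U, V, X}.
Among these, K is not an ancestor of any other common ancestor — it is the merge base.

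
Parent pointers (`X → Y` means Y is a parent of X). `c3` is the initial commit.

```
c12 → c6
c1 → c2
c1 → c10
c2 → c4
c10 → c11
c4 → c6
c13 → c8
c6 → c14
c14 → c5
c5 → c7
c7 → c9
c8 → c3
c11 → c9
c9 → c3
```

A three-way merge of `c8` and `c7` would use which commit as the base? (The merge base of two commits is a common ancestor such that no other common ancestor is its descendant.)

Ancestors of c8: {c3, c8}.
Ancestors of c7: {c3, c7, c9}.
Common ancestors: {c3}.
The only common ancestor is c3, so it is the merge base.

c3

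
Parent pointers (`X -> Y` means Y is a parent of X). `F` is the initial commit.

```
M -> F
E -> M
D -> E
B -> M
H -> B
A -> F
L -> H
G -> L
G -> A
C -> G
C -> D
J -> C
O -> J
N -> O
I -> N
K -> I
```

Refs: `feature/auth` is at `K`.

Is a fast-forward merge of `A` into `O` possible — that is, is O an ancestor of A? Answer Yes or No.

A fast-forward from O to A is possible iff O is an ancestor of A.
Ancestors of A: {A, F}.
O is not among them, so fast-forward is not possible.

No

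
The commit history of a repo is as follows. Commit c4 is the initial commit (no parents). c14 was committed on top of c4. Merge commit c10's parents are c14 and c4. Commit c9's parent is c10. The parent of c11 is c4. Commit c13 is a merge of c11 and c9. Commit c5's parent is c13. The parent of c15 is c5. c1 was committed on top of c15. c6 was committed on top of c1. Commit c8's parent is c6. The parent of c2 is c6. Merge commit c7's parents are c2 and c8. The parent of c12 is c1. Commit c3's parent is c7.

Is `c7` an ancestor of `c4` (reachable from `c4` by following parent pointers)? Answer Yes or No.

Ancestors of c4: {c4}.
c7 is not in that set, so it is not an ancestor of c4.

No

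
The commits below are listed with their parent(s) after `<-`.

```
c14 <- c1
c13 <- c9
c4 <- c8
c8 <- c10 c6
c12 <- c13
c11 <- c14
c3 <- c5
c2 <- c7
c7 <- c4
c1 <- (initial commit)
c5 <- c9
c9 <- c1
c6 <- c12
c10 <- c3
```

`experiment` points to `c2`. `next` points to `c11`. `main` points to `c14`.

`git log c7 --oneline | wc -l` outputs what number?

Walking parent pointers from c7: reachable set = {c1, c10, c12, c13, c3, c4, c5, c6, c7, c8, c9}.
That is 11 commits.

11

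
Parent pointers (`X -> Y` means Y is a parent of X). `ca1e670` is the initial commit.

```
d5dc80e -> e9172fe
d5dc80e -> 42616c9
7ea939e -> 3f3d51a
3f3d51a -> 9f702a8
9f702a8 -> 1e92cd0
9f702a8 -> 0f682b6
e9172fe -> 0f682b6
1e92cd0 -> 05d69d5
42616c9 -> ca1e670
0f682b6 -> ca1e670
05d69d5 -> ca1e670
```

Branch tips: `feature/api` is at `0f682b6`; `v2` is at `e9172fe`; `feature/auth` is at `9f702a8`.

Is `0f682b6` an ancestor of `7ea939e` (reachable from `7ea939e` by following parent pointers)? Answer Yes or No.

Yes

Ancestors of 7ea939e (commits reachable by following parents): {05d69d5, 0f682b6, 1e92cd0, 3f3d51a, 7ea939e, 9f702a8, ca1e670}.
0f682b6 is in that set, so it is an ancestor of 7ea939e.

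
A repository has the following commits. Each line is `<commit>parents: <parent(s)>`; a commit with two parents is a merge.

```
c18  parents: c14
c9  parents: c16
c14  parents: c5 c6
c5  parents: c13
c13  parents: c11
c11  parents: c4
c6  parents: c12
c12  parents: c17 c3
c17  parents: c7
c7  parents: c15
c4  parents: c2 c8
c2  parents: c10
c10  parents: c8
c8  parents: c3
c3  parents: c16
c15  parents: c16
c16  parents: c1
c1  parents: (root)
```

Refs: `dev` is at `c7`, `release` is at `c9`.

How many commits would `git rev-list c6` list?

Walking parent pointers from c6: reachable set = {c1, c12, c15, c16, c17, c3, c6, c7}.
That is 8 commits.

8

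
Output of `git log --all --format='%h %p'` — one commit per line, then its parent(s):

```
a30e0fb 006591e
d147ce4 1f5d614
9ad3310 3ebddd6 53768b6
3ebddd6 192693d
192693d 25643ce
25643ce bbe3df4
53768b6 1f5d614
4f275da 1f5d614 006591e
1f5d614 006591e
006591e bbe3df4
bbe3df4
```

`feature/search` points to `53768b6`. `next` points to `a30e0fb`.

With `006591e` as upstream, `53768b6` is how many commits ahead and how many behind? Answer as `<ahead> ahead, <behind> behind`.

2 ahead, 0 behind

Reachable from 53768b6: {006591e, 1f5d614, 53768b6, bbe3df4}.
Reachable from 006591e: {006591e, bbe3df4}.
Only in 53768b6's history (ahead): {1f5d614, 53768b6} — 2.
Only in 006591e's history (behind): {} — 0.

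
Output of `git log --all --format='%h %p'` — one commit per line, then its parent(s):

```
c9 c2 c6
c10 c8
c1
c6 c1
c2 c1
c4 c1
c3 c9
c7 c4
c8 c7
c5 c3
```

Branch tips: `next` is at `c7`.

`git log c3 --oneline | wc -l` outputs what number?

5

Walking parent pointers from c3: reachable set = {c1, c2, c3, c6, c9}.
That is 5 commits.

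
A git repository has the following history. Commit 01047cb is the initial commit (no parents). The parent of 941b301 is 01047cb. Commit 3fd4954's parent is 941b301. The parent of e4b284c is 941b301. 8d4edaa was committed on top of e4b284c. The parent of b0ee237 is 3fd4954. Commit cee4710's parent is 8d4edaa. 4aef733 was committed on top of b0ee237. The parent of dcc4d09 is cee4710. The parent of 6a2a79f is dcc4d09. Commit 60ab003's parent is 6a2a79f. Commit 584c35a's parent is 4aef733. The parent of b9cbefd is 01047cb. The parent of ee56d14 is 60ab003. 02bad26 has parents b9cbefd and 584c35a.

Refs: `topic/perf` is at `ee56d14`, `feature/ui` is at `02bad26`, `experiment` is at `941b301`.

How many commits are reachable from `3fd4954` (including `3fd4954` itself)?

3

Walking parent pointers from 3fd4954: reachable set = {01047cb, 3fd4954, 941b301}.
That is 3 commits.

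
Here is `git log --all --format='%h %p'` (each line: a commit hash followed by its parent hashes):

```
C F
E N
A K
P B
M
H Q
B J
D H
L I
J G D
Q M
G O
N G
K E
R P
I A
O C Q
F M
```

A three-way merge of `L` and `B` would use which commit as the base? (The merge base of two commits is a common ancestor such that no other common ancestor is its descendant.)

Ancestors of L: {A, C, E, F, G, I, K, L, M, N, O, Q}.
Ancestors of B: {B, C, D, F, G, H, J, M, O, Q}.
Common ancestors: {C, F, G, M, O, Q}.
Among these, G is not an ancestor of any other common ancestor — it is the merge base.

G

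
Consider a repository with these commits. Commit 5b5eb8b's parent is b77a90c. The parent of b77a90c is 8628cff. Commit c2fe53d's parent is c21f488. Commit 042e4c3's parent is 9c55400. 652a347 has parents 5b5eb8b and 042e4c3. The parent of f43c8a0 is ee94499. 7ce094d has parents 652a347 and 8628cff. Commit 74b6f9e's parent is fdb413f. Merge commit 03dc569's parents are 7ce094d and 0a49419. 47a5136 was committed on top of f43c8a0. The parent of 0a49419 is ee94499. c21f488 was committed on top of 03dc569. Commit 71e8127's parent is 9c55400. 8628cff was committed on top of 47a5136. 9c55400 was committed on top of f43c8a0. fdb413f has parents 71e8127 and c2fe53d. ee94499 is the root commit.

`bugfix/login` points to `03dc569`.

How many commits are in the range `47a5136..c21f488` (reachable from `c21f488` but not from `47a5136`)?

10

Reachable from c21f488: {03dc569, 042e4c3, 0a49419, 47a5136, 5b5eb8b, 652a347, 7ce094d, 8628cff, 9c55400, b77a90c, c21f488, ee94499, f43c8a0}.
Reachable from 47a5136: {47a5136, ee94499, f43c8a0}.
In c21f488's history but not 47a5136's: {03dc569, 042e4c3, 0a49419, 5b5eb8b, 652a347, 7ce094d, 8628cff, 9c55400, b77a90c, c21f488} — 10 commits.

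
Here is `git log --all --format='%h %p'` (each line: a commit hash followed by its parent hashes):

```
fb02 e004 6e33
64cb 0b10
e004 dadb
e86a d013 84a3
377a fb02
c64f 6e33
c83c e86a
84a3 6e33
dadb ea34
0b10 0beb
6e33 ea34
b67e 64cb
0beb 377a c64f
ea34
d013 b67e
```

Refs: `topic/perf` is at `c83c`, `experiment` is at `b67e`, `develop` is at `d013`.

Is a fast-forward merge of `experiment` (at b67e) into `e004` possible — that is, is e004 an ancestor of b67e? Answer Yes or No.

Yes

A fast-forward from e004 to b67e is possible iff e004 is an ancestor of b67e.
Ancestors of b67e: {0b10, 0beb, 377a, 64cb, 6e33, b67e, c64f, dadb, e004, ea34, fb02}.
e004 is among them, so fast-forward is possible.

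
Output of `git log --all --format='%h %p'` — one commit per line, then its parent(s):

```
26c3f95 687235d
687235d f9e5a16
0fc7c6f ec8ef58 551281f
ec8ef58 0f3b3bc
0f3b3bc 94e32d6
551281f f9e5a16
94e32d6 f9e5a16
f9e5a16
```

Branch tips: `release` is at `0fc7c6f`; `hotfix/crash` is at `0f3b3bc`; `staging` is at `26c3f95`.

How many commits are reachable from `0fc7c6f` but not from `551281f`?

Reachable from 0fc7c6f: {0f3b3bc, 0fc7c6f, 551281f, 94e32d6, ec8ef58, f9e5a16}.
Reachable from 551281f: {551281f, f9e5a16}.
In 0fc7c6f's history but not 551281f's: {0f3b3bc, 0fc7c6f, 94e32d6, ec8ef58} — 4 commits.

4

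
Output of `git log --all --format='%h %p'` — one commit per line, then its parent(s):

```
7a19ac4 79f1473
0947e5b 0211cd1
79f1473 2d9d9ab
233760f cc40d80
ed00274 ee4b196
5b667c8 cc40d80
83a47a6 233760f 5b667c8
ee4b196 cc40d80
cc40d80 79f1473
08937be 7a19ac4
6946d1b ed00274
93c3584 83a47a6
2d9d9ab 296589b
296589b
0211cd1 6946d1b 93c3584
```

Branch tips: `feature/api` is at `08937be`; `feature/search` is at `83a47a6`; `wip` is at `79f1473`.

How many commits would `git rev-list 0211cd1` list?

12

Walking parent pointers from 0211cd1: reachable set = {0211cd1, 233760f, 296589b, 2d9d9ab, 5b667c8, 6946d1b, 79f1473, 83a47a6, 93c3584, cc40d80, ed00274, ee4b196}.
That is 12 commits.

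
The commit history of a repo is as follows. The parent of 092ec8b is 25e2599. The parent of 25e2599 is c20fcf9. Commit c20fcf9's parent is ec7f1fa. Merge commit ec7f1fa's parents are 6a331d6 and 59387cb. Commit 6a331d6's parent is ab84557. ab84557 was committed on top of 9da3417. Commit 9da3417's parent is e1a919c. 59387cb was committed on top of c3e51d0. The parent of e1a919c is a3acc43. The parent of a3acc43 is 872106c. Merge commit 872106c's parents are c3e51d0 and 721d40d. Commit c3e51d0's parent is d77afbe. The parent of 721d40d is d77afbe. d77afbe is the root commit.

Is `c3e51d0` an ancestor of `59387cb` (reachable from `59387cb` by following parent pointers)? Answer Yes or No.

Ancestors of 59387cb (commits reachable by following parents): {59387cb, c3e51d0, d77afbe}.
c3e51d0 is in that set, so it is an ancestor of 59387cb.

Yes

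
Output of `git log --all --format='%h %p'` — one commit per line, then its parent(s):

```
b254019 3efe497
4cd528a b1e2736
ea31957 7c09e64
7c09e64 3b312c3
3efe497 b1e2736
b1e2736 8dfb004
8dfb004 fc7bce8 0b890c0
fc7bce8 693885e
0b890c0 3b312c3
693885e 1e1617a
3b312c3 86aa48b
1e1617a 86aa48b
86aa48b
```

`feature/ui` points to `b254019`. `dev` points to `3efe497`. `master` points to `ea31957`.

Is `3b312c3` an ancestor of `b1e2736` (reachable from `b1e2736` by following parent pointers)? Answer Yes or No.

Yes

Ancestors of b1e2736 (commits reachable by following parents): {0b890c0, 1e1617a, 3b312c3, 693885e, 86aa48b, 8dfb004, b1e2736, fc7bce8}.
3b312c3 is in that set, so it is an ancestor of b1e2736.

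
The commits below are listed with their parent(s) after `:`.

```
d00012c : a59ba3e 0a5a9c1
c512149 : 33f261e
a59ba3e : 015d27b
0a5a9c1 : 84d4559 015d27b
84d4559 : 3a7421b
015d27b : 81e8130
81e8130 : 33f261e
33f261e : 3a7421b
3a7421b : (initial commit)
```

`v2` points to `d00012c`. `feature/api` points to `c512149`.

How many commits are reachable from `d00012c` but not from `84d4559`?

6

Reachable from d00012c: {015d27b, 0a5a9c1, 33f261e, 3a7421b, 81e8130, 84d4559, a59ba3e, d00012c}.
Reachable from 84d4559: {3a7421b, 84d4559}.
In d00012c's history but not 84d4559's: {015d27b, 0a5a9c1, 33f261e, 81e8130, a59ba3e, d00012c} — 6 commits.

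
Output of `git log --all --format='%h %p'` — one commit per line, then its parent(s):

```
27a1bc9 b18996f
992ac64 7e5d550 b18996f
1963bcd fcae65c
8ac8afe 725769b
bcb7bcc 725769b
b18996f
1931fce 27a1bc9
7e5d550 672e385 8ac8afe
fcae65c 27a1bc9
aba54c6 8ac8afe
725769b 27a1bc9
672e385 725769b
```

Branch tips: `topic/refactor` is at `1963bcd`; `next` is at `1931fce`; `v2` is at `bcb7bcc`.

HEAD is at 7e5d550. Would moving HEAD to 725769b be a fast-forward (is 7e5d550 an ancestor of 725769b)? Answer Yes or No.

A fast-forward from 7e5d550 to 725769b is possible iff 7e5d550 is an ancestor of 725769b.
Ancestors of 725769b: {27a1bc9, 725769b, b18996f}.
7e5d550 is not among them, so fast-forward is not possible.

No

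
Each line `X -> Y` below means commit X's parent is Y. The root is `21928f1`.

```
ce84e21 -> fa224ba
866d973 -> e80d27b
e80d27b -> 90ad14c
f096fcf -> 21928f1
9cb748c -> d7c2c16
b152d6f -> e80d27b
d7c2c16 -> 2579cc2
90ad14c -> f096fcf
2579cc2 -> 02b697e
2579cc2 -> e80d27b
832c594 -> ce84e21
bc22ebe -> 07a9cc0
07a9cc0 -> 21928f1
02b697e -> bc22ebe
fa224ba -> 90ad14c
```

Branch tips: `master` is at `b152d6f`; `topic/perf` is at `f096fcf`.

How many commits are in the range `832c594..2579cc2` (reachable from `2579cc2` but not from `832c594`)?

5

Reachable from 2579cc2: {02b697e, 07a9cc0, 21928f1, 2579cc2, 90ad14c, bc22ebe, e80d27b, f096fcf}.
Reachable from 832c594: {21928f1, 832c594, 90ad14c, ce84e21, f096fcf, fa224ba}.
In 2579cc2's history but not 832c594's: {02b697e, 07a9cc0, 2579cc2, bc22ebe, e80d27b} — 5 commits.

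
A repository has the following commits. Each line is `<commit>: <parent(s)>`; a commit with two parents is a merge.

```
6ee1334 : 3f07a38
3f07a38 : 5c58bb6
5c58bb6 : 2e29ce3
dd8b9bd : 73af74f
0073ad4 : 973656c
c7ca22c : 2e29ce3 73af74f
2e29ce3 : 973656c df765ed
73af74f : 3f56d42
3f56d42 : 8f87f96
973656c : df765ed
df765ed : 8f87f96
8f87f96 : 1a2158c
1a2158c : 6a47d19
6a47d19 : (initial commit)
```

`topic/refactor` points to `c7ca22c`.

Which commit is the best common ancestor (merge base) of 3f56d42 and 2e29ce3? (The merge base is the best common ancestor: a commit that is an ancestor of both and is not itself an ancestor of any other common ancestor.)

8f87f96

Ancestors of 3f56d42: {1a2158c, 3f56d42, 6a47d19, 8f87f96}.
Ancestors of 2e29ce3: {1a2158c, 2e29ce3, 6a47d19, 8f87f96, 973656c, df765ed}.
Common ancestors: {1a2158c, 6a47d19, 8f87f96}.
Among these, 8f87f96 is not an ancestor of any other common ancestor — it is the merge base.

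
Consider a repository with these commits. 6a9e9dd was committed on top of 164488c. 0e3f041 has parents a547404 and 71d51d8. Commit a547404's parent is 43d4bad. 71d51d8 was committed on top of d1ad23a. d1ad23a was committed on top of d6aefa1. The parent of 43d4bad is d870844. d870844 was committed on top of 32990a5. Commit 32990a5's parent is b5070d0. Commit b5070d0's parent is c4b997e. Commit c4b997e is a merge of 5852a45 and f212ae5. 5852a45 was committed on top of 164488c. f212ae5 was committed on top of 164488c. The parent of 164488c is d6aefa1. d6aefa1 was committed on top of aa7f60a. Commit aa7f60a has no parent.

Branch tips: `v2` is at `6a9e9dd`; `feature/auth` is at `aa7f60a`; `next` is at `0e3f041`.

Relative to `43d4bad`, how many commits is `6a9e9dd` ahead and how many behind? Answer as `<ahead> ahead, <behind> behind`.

Reachable from 6a9e9dd: {164488c, 6a9e9dd, aa7f60a, d6aefa1}.
Reachable from 43d4bad: {164488c, 32990a5, 43d4bad, 5852a45, aa7f60a, b5070d0, c4b997e, d6aefa1, d870844, f212ae5}.
Only in 6a9e9dd's history (ahead): {6a9e9dd} — 1.
Only in 43d4bad's history (behind): {32990a5, 43d4bad, 5852a45, b5070d0, c4b997e, d870844, f212ae5} — 7.

1 ahead, 7 behind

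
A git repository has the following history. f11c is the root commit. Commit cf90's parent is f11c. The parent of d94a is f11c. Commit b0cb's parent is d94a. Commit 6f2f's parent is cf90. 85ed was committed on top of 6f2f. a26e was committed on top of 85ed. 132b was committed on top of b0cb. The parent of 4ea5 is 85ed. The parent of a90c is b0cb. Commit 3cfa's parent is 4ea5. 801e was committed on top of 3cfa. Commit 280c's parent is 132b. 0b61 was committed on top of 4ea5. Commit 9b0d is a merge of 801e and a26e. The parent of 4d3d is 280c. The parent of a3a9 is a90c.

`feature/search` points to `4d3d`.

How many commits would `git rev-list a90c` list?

Walking parent pointers from a90c: reachable set = {a90c, b0cb, d94a, f11c}.
That is 4 commits.

4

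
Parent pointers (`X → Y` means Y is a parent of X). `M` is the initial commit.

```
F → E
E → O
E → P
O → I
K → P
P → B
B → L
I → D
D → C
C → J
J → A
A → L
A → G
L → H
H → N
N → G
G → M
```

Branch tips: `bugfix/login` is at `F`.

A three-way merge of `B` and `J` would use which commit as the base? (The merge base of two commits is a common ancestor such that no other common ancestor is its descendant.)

Ancestors of B: {B, G, H, L, M, N}.
Ancestors of J: {A, G, H, J, L, M, N}.
Common ancestors: {G, H, L, M, N}.
Among these, L is not an ancestor of any other common ancestor — it is the merge base.

L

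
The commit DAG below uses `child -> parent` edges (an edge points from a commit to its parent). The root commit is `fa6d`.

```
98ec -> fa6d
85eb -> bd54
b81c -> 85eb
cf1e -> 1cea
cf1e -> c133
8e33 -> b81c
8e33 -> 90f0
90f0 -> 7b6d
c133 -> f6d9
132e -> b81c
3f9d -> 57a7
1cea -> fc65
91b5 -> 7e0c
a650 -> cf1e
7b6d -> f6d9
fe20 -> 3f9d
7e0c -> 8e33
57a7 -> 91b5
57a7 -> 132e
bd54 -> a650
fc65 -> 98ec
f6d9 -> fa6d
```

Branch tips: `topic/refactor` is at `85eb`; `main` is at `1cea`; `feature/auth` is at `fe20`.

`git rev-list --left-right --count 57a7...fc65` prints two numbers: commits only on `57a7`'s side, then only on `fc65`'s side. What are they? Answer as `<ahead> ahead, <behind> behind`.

Reachable from 57a7: {132e, 1cea, 57a7, 7b6d, 7e0c, 85eb, 8e33, 90f0, 91b5, 98ec, a650, b81c, bd54, c133, cf1e, f6d9, fa6d, fc65}.
Reachable from fc65: {98ec, fa6d, fc65}.
Only in 57a7's history (ahead): {132e, 1cea, 57a7, 7b6d, 7e0c, 85eb, 8e33, 90f0, 91b5, a650, b81c, bd54, c133, cf1e, f6d9} — 15.
Only in fc65's history (behind): {} — 0.

15 ahead, 0 behind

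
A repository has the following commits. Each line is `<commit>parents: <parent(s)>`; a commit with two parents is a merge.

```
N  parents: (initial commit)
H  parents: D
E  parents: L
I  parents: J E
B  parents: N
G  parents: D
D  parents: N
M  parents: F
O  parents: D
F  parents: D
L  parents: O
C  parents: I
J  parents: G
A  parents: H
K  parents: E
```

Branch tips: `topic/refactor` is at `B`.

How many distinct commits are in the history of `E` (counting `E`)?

Walking parent pointers from E: reachable set = {D, E, L, N, O}.
That is 5 commits.

5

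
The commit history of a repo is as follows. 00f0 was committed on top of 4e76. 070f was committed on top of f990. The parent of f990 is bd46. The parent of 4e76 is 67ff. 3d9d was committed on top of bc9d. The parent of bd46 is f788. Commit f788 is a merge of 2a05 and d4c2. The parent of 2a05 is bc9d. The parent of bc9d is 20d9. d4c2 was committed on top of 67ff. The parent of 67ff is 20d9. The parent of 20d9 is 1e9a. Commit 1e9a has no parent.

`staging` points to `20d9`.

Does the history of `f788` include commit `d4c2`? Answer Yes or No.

Ancestors of f788 (commits reachable by following parents): {1e9a, 20d9, 2a05, 67ff, bc9d, d4c2, f788}.
d4c2 is in that set, so it is an ancestor of f788.

Yes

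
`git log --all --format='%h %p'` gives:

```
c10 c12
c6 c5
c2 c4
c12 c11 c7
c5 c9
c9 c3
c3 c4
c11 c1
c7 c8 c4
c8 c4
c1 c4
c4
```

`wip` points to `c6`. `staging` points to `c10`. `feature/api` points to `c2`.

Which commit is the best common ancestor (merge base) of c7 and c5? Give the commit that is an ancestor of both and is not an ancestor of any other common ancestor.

Ancestors of c7: {c4, c7, c8}.
Ancestors of c5: {c3, c4, c5, c9}.
Common ancestors: {c4}.
The only common ancestor is c4, so it is the merge base.

c4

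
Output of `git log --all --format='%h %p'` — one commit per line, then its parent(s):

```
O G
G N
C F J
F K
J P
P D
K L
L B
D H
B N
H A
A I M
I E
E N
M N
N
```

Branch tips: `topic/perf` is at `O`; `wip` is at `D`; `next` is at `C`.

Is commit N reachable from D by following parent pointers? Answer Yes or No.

Ancestors of D (commits reachable by following parents): {A, D, E, H, I, M, N}.
N is in that set, so it is an ancestor of D.

Yes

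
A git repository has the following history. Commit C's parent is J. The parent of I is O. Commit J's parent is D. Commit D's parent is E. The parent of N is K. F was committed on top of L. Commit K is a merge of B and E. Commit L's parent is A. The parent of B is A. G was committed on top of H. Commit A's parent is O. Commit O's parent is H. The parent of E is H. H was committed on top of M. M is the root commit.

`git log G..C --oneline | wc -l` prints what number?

4

Reachable from C: {C, D, E, H, J, M}.
Reachable from G: {G, H, M}.
In C's history but not G's: {C, D, E, J} — 4 commits.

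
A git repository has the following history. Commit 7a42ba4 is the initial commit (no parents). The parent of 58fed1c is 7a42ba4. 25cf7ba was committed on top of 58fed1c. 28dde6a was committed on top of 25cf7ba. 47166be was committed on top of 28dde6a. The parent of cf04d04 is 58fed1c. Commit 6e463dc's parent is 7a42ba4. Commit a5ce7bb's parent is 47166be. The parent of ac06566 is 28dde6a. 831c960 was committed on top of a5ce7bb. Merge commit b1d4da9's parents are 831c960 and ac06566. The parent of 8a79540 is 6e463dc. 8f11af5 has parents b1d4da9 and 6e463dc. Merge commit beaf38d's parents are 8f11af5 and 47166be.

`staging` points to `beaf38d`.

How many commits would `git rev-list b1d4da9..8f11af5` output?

Reachable from 8f11af5: {25cf7ba, 28dde6a, 47166be, 58fed1c, 6e463dc, 7a42ba4, 831c960, 8f11af5, a5ce7bb, ac06566, b1d4da9}.
Reachable from b1d4da9: {25cf7ba, 28dde6a, 47166be, 58fed1c, 7a42ba4, 831c960, a5ce7bb, ac06566, b1d4da9}.
In 8f11af5's history but not b1d4da9's: {6e463dc, 8f11af5} — 2 commits.

2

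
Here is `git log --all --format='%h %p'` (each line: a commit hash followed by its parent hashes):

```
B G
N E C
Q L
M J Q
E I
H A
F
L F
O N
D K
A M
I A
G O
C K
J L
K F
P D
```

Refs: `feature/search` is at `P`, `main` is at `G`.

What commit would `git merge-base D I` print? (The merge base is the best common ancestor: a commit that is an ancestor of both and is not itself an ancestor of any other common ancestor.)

F

Ancestors of D: {D, F, K}.
Ancestors of I: {A, F, I, J, L, M, Q}.
Common ancestors: {F}.
The only common ancestor is F, so it is the merge base.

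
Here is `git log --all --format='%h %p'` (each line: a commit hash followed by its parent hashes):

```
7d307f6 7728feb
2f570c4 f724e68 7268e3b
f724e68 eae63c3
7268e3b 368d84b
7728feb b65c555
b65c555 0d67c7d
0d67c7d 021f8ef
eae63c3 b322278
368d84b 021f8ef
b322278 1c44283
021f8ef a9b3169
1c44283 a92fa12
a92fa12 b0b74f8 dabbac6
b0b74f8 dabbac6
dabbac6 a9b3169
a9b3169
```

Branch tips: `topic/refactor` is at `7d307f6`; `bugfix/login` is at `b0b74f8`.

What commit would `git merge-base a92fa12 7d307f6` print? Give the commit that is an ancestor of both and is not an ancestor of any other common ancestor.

a9b3169

Ancestors of a92fa12: {a92fa12, a9b3169, b0b74f8, dabbac6}.
Ancestors of 7d307f6: {021f8ef, 0d67c7d, 7728feb, 7d307f6, a9b3169, b65c555}.
Common ancestors: {a9b3169}.
The only common ancestor is a9b3169, so it is the merge base.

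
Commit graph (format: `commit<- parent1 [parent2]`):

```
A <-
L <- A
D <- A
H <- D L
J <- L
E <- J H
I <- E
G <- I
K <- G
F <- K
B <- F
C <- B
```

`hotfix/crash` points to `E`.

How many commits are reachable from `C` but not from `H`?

Reachable from C: {A, B, C, D, E, F, G, H, I, J, K, L}.
Reachable from H: {A, D, H, L}.
In C's history but not H's: {B, C, E, F, G, I, J, K} — 8 commits.

8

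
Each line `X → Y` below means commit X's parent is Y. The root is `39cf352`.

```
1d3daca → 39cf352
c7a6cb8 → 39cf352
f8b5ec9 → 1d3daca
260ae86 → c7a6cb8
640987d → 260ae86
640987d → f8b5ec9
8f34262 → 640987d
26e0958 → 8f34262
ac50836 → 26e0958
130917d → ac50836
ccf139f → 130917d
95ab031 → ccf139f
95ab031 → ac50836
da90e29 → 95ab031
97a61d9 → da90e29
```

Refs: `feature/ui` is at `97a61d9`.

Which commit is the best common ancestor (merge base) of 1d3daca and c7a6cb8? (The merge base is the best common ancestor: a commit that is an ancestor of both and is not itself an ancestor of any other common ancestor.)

Ancestors of 1d3daca: {1d3daca, 39cf352}.
Ancestors of c7a6cb8: {39cf352, c7a6cb8}.
Common ancestors: {39cf352}.
The only common ancestor is 39cf352, so it is the merge base.

39cf352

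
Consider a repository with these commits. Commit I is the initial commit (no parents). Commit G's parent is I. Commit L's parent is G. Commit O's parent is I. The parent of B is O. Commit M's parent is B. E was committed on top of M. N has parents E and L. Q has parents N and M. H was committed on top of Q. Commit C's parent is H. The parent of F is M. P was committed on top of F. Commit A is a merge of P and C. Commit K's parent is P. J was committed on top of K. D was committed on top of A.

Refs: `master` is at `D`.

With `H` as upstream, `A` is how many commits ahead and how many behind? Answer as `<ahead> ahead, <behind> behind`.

Reachable from A: {A, B, C, E, F, G, H, I, L, M, N, O, P, Q}.
Reachable from H: {B, E, G, H, I, L, M, N, O, Q}.
Only in A's history (ahead): {A, C, F, P} — 4.
Only in H's history (behind): {} — 0.

4 ahead, 0 behind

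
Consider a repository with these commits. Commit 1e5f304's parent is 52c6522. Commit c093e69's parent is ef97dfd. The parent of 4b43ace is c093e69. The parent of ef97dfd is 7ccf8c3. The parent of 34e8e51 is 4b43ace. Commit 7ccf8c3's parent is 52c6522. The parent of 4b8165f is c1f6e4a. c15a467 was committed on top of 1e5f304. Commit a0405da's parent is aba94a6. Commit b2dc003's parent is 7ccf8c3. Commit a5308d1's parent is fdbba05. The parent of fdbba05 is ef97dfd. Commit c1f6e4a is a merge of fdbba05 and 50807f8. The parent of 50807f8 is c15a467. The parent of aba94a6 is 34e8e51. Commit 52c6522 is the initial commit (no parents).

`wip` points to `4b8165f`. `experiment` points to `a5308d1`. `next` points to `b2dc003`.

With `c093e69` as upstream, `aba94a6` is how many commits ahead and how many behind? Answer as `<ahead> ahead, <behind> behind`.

3 ahead, 0 behind

Reachable from aba94a6: {34e8e51, 4b43ace, 52c6522, 7ccf8c3, aba94a6, c093e69, ef97dfd}.
Reachable from c093e69: {52c6522, 7ccf8c3, c093e69, ef97dfd}.
Only in aba94a6's history (ahead): {34e8e51, 4b43ace, aba94a6} — 3.
Only in c093e69's history (behind): {} — 0.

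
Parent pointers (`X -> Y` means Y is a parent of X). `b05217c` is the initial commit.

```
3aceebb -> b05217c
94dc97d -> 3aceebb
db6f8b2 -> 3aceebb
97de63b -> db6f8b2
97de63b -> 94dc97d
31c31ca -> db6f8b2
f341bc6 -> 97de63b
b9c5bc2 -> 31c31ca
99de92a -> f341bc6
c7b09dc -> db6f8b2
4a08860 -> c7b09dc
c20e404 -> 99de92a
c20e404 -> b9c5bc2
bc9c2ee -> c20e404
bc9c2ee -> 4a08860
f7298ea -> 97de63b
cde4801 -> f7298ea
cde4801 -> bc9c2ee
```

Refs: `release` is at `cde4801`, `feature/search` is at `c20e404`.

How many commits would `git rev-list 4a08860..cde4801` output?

10

Reachable from cde4801: {31c31ca, 3aceebb, 4a08860, 94dc97d, 97de63b, 99de92a, b05217c, b9c5bc2, bc9c2ee, c20e404, c7b09dc, cde4801, db6f8b2, f341bc6, f7298ea}.
Reachable from 4a08860: {3aceebb, 4a08860, b05217c, c7b09dc, db6f8b2}.
In cde4801's history but not 4a08860's: {31c31ca, 94dc97d, 97de63b, 99de92a, b9c5bc2, bc9c2ee, c20e404, cde4801, f341bc6, f7298ea} — 10 commits.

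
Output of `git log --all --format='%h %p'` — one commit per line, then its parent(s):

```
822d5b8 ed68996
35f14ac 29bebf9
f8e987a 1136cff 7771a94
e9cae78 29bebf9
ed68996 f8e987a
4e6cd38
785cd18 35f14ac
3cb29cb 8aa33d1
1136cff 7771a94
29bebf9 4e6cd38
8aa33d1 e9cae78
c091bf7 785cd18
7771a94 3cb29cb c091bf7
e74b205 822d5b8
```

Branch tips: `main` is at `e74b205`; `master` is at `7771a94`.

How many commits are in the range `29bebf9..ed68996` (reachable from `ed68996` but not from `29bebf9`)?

10

Reachable from ed68996: {1136cff, 29bebf9, 35f14ac, 3cb29cb, 4e6cd38, 7771a94, 785cd18, 8aa33d1, c091bf7, e9cae78, ed68996, f8e987a}.
Reachable from 29bebf9: {29bebf9, 4e6cd38}.
In ed68996's history but not 29bebf9's: {1136cff, 35f14ac, 3cb29cb, 7771a94, 785cd18, 8aa33d1, c091bf7, e9cae78, ed68996, f8e987a} — 10 commits.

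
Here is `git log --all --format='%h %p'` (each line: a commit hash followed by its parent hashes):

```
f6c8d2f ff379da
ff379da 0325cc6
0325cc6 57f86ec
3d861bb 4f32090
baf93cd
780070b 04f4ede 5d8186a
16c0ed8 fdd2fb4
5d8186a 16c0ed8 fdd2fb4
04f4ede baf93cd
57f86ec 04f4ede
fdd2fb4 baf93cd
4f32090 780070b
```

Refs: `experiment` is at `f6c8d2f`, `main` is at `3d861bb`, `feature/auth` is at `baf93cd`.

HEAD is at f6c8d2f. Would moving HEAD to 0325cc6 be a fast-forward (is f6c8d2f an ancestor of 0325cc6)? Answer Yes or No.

A fast-forward from f6c8d2f to 0325cc6 is possible iff f6c8d2f is an ancestor of 0325cc6.
Ancestors of 0325cc6: {0325cc6, 04f4ede, 57f86ec, baf93cd}.
f6c8d2f is not among them, so fast-forward is not possible.

No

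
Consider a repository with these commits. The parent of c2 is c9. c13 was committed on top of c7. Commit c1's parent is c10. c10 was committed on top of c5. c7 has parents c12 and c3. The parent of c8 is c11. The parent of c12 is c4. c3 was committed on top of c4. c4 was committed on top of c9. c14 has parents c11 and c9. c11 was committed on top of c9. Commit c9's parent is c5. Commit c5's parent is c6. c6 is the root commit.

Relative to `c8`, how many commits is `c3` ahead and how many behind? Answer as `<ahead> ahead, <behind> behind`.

Reachable from c3: {c3, c4, c5, c6, c9}.
Reachable from c8: {c11, c5, c6, c8, c9}.
Only in c3's history (ahead): {c3, c4} — 2.
Only in c8's history (behind): {c11, c8} — 2.

2 ahead, 2 behind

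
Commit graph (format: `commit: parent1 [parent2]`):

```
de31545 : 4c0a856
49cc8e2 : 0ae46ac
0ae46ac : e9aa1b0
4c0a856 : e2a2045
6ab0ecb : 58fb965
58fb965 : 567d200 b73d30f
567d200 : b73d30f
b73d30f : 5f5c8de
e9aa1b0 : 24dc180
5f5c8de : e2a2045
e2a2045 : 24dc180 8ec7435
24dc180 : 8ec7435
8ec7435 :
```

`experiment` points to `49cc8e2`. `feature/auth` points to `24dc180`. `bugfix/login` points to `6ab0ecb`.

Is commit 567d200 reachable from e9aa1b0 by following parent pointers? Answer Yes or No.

No

Ancestors of e9aa1b0: {24dc180, 8ec7435, e9aa1b0}.
567d200 is not in that set, so it is not an ancestor of e9aa1b0.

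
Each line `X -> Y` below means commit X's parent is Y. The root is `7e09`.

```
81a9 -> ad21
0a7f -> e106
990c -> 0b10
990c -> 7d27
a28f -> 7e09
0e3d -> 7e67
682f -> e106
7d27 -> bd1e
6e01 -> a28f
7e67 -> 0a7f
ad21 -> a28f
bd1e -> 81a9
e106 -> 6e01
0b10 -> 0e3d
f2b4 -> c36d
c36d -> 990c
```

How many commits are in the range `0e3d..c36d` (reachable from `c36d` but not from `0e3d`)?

7

Reachable from c36d: {0a7f, 0b10, 0e3d, 6e01, 7d27, 7e09, 7e67, 81a9, 990c, a28f, ad21, bd1e, c36d, e106}.
Reachable from 0e3d: {0a7f, 0e3d, 6e01, 7e09, 7e67, a28f, e106}.
In c36d's history but not 0e3d's: {0b10, 7d27, 81a9, 990c, ad21, bd1e, c36d} — 7 commits.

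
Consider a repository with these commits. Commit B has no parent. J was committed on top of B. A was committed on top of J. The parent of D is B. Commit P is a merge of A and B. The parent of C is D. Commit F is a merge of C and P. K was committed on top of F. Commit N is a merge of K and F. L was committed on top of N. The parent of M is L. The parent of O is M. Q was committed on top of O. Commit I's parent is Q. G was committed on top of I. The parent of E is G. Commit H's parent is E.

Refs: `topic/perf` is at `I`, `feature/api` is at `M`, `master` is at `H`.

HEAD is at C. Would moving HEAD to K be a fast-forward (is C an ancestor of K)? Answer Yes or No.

Yes

A fast-forward from C to K is possible iff C is an ancestor of K.
Ancestors of K: {A, B, C, D, F, J, K, P}.
C is among them, so fast-forward is possible.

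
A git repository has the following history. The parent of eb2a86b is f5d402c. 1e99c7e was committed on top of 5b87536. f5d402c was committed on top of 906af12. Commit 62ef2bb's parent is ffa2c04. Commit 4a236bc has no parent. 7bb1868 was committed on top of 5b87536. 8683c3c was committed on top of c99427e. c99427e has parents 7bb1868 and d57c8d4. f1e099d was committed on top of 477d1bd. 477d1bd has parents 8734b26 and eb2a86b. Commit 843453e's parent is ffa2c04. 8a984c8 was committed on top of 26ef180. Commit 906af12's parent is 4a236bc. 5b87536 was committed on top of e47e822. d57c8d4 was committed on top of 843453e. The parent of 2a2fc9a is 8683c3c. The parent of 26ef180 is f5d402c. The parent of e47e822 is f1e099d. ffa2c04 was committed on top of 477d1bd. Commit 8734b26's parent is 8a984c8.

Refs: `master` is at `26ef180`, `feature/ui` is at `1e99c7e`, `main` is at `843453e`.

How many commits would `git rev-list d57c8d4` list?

Walking parent pointers from d57c8d4: reachable set = {26ef180, 477d1bd, 4a236bc, 843453e, 8734b26, 8a984c8, 906af12, d57c8d4, eb2a86b, f5d402c, ffa2c04}.
That is 11 commits.

11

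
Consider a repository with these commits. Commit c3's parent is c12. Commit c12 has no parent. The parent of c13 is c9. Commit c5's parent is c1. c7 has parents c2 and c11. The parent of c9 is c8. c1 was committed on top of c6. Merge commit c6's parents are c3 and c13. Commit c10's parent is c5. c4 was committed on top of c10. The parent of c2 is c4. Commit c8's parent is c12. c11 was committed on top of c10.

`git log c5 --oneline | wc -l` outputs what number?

Walking parent pointers from c5: reachable set = {c1, c12, c13, c3, c5, c6, c8, c9}.
That is 8 commits.

8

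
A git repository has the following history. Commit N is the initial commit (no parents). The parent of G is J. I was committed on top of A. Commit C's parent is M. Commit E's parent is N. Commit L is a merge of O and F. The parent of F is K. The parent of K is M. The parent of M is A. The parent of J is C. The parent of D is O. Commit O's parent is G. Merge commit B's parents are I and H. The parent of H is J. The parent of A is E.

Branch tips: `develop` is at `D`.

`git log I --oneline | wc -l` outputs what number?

Walking parent pointers from I: reachable set = {A, E, I, N}.
That is 4 commits.

4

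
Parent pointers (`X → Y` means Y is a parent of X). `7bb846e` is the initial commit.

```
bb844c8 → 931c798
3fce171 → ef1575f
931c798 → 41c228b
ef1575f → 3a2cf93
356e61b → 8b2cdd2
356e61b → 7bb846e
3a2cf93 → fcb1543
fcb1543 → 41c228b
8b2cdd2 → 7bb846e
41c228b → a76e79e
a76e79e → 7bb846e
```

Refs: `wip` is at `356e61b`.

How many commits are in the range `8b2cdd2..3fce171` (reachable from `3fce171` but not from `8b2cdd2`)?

Reachable from 3fce171: {3a2cf93, 3fce171, 41c228b, 7bb846e, a76e79e, ef1575f, fcb1543}.
Reachable from 8b2cdd2: {7bb846e, 8b2cdd2}.
In 3fce171's history but not 8b2cdd2's: {3a2cf93, 3fce171, 41c228b, a76e79e, ef1575f, fcb1543} — 6 commits.

6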